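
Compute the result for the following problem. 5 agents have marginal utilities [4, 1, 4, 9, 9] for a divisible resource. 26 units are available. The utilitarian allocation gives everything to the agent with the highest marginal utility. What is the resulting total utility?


Step 1: The marginal utilities are [4, 1, 4, 9, 9]
Step 2: The highest marginal utility is 9
Step 3: All 26 units go to that agent
Step 4: Total utility = 9 * 26 = 234

234


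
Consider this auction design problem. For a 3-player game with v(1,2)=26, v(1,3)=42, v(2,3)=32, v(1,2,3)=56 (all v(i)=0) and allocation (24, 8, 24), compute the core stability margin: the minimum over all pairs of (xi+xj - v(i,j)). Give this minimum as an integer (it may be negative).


Step 1: Slack for coalition (1,2): x1+x2 - v12 = 32 - 26 = 6
Step 2: Slack for coalition (1,3): x1+x3 - v13 = 48 - 42 = 6
Step 3: Slack for coalition (2,3): x2+x3 - v23 = 32 - 32 = 0
Step 4: Minimum slack = min(6, 6, 0) = 0, attained by (2,3); no pair can gain by deviating, so the allocation is in the core

0


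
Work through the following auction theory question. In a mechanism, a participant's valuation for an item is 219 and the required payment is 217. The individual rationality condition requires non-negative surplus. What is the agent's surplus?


Step 1: Surplus = value - payment = 219 - 217 = 2
Step 2: IR is satisfied (surplus >= 0)

2


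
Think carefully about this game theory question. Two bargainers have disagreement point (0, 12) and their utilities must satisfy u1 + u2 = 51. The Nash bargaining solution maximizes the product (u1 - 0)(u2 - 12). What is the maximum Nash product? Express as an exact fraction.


Step 1: The Nash solution splits surplus symmetrically above the disagreement point
Step 2: u1 = (total + d1 - d2)/2 = (51 + 0 - 12)/2 = 39/2
Step 3: u2 = (total - d1 + d2)/2 = (51 - 0 + 12)/2 = 63/2
Step 4: Nash product = (39/2 - 0) * (63/2 - 12)
Step 5: = 39/2 * 39/2 = 1521/4

1521/4


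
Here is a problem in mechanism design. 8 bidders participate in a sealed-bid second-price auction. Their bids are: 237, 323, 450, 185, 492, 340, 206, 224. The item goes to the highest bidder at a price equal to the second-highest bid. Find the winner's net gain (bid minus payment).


Step 1: Sort bids in descending order: 492, 450, 340, 323, 237, 224, 206, 185
Step 2: The winning bid is the highest: 492
Step 3: The payment equals the second-highest bid: 450
Step 4: Surplus = winner's bid - payment = 492 - 450 = 42

42


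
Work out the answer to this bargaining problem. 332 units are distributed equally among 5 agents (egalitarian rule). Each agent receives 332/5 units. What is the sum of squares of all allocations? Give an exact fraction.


Step 1: Each agent's share = 332/5
Step 2: Square of each share = (332/5)^2 = 110224/25
Step 3: Sum of squares = 5 * 110224/25 = 110224/5

110224/5


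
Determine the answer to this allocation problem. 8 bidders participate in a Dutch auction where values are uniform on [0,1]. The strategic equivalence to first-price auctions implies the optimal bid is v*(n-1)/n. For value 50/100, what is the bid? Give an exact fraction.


Step 1: Dutch auctions are strategically equivalent to first-price auctions
Step 2: The equilibrium bid is b(v) = v*(n-1)/n
Step 3: b = 1/2 * 7/8
Step 4: b = 7/16

7/16


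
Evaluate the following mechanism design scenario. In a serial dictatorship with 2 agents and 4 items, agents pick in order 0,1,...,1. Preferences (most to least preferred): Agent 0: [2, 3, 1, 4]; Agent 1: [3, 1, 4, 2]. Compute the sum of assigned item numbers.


Step 1: Agent 0 picks item 2
Step 2: Agent 1 picks item 3
Step 3: Sum = 2 + 3 = 5

5


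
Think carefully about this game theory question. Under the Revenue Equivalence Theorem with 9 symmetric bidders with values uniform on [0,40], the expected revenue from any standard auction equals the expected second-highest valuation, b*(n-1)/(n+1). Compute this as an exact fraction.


Step 1: By Revenue Equivalence, expected revenue = b*(n-1)/(n+1)
Step 2: Substituting n = 9, b = 40
Step 3: Revenue = 40*(9-1)/(9+1) = 40*8/10
Step 4: Revenue = 320/10 = 32

32


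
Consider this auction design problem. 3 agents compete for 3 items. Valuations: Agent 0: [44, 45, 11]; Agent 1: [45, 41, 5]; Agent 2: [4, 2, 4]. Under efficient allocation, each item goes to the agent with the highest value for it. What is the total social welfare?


Step 1: For each item, find the maximum value among all agents.
Step 2: Item 0 -> Agent 1 (value 45)
Step 3: Item 1 -> Agent 0 (value 45)
Step 4: Item 2 -> Agent 0 (value 11)
Step 5: Total welfare = 45 + 45 + 11 = 101

101


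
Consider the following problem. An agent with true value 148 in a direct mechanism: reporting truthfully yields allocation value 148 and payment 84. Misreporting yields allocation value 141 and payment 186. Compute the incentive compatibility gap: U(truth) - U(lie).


Step 1: U(truth) = value - payment = 148 - 84 = 64
Step 2: U(lie) = allocation - payment = 141 - 186 = -45
Step 3: IC gap = 64 - (-45) = 109

109


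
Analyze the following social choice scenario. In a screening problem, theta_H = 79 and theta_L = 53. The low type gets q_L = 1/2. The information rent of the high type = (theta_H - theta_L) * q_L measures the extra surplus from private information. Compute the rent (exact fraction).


Step 1: theta_H - theta_L = 79 - 53 = 26
Step 2: Information rent = (theta_H - theta_L) * q_L
Step 3: = 26 * 1/2
Step 4: = 13

13


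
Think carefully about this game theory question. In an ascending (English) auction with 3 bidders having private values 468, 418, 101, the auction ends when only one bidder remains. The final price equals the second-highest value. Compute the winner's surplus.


Step 1: Identify the highest value: 468
Step 2: Identify the second-highest value: 418
Step 3: The final price = second-highest value = 418
Step 4: Surplus = 468 - 418 = 50

50


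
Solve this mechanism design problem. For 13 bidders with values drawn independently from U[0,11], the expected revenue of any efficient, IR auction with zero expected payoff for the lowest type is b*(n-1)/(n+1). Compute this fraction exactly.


Step 1: By Revenue Equivalence, expected revenue = b*(n-1)/(n+1)
Step 2: Substituting n = 13, b = 11
Step 3: Revenue = 11*(13-1)/(13+1) = 11*12/14
Step 4: Revenue = 132/14 = 66/7

66/7


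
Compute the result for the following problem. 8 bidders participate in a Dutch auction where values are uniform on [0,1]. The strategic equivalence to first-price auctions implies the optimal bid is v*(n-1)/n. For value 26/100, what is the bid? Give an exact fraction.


Step 1: Dutch auctions are strategically equivalent to first-price auctions
Step 2: The equilibrium bid is b(v) = v*(n-1)/n
Step 3: b = 13/50 * 7/8
Step 4: b = 91/400

91/400


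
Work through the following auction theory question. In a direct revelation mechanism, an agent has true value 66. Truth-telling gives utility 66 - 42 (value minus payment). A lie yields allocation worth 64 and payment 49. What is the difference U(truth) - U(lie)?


Step 1: U(truth) = value - payment = 66 - 42 = 24
Step 2: U(lie) = allocation - payment = 64 - 49 = 15
Step 3: IC gap = 24 - 15 = 9

9


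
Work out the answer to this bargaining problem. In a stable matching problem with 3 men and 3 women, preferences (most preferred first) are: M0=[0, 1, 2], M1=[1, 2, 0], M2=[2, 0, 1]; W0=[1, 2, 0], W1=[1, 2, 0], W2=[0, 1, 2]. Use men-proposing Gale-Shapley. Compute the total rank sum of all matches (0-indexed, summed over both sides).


Step 1: Run Gale-Shapley (men propose, women hold best offer):
  M0 proposes to W0; she accepts
  M1 proposes to W1; she accepts
  M2 proposes to W2; she accepts
Step 2: Final matching: W0-M0, W1-M1, W2-M2
Step 3: 0-indexed ranks (man's rank of his match, then woman's): 0 + 2 + 0 + 0 + 0 + 2
Step 4: Total rank sum = 4

4


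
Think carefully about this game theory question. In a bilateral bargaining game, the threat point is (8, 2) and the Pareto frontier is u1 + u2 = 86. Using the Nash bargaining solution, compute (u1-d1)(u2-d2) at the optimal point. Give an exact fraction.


Step 1: The Nash solution splits surplus symmetrically above the disagreement point
Step 2: u1 = (total + d1 - d2)/2 = (86 + 8 - 2)/2 = 46
Step 3: u2 = (total - d1 + d2)/2 = (86 - 8 + 2)/2 = 40
Step 4: Nash product = (46 - 8) * (40 - 2)
Step 5: = 38 * 38 = 1444

1444


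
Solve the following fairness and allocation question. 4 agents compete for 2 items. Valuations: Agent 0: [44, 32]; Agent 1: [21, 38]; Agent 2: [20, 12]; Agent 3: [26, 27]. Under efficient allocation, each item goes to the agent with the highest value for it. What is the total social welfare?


Step 1: For each item, find the maximum value among all agents.
Step 2: Item 0 -> Agent 0 (value 44)
Step 3: Item 1 -> Agent 1 (value 38)
Step 4: Total welfare = 44 + 38 = 82

82


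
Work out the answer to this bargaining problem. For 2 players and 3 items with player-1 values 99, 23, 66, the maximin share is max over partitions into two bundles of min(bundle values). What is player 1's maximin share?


Step 1: Item values = 99, 23, 66
Step 2: Enumerate all 2-bundle partitions and take the smaller bundle:
  Partition 1: {99} vs {23,66} -> bundles 99, 89; min = 89
  Partition 2: {23} vs {99,66} -> bundles 23, 165; min = 23
  Partition 3: {66} vs {99,23} -> bundles 66, 122; min = 66
Step 3: MMS = max(89, 23, 66) = 89

89


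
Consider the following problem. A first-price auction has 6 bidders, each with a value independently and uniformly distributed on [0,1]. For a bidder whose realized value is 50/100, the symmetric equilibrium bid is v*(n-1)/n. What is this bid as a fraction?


Step 1: The symmetric BNE bidding function is b(v) = v * (n-1) / n
Step 2: Substitute v = 1/2 and n = 6
Step 3: b = 1/2 * 5/6
Step 4: b = 5/12

5/12


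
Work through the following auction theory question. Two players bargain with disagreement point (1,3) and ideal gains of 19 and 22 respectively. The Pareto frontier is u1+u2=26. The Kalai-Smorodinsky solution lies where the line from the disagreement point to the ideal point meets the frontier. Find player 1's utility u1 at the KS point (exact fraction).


Step 1: At the KS point, (u1-d1)/r1 = (u2-d2)/r2 = t and u1+u2 = 26
Step 2: u1 = d1 + r1*t and u2 = d2 + r2*t, so (d1 + r1*t) + (d2 + r2*t) = 26
Step 3: t = (26 - 1 - 3)/(19 + 22) = 22/41
Step 4: u1 = d1 + r1*t = 1 + 19 * 22/41 = 459/41
Step 5: (Check: u2 = d2 + r2*t = 607/41; u1+u2 = 459/41 + 607/41 = 26, on the frontier.)

459/41


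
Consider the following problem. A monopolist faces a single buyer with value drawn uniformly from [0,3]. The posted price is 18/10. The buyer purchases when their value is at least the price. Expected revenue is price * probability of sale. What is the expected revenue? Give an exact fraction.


Step 1: Posted price r = 9/5, value support [0,3]
Step 2: P(v >= r) = (3 - 9/5)/3 = 2/5
Step 3: Expected revenue = r * P(v >= r) = 9/5 * 2/5
Step 4: Revenue = 18/25

18/25


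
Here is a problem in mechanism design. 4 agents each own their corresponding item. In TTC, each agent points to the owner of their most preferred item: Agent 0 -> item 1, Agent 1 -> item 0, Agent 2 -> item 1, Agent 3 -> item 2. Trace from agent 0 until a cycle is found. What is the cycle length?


Step 1: Trace the pointer graph from agent 0: 0 -> 1 -> 0
Step 2: A cycle is detected when we revisit agent 0
Step 3: The cycle is: 0 -> 1 -> 0
Step 4: Cycle length = 2

2


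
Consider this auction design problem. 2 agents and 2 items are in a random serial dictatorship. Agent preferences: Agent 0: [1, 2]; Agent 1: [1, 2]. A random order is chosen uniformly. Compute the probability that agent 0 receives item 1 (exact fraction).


Step 1: Agent 0 wants item 1
Step 2: There are 2 possible orderings of agents
Step 3: In 1 orderings, agent 0 gets item 1
Step 4: Probability = 1/2

1/2


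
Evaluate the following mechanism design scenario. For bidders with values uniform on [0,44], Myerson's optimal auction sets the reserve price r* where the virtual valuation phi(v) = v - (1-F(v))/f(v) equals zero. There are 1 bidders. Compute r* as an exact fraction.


Step 1: For U[0,44], F(v) = v/44 and f(v) = 1/44
Step 2: phi(v) = v - (1 - v/44)/(1/44) = v - (44 - v) = 2v - 44
Step 3: Set phi(r*) = 0: 2r* - 44 = 0
Step 4: r* = 44/2 = 22 (the number of bidders n = 1 does not enter)

22


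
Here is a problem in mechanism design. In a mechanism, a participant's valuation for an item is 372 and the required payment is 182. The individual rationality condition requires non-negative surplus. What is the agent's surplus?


Step 1: Surplus = value - payment = 372 - 182 = 190
Step 2: IR is satisfied (surplus >= 0)

190


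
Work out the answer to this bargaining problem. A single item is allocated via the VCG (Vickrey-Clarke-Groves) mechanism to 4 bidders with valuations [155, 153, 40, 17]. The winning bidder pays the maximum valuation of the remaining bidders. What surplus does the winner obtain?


Step 1: The winner is the agent with the highest value: agent 0 with value 155
Step 2: Values of other agents: [153, 40, 17]
Step 3: VCG payment = max of others' values = 153
Step 4: Surplus = 155 - 153 = 2

2


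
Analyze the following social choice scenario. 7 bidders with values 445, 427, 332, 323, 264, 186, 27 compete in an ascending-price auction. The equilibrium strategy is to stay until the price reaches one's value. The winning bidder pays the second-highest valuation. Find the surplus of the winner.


Step 1: Identify the highest value: 445
Step 2: Identify the second-highest value: 427
Step 3: The final price = second-highest value = 427
Step 4: Surplus = 445 - 427 = 18

18


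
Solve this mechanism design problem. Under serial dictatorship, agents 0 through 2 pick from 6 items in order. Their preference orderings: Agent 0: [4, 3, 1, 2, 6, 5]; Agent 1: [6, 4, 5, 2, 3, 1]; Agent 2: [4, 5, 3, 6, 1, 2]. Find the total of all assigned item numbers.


Step 1: Agent 0 picks item 4
Step 2: Agent 1 picks item 6
Step 3: Agent 2 picks item 5
Step 4: Sum = 4 + 6 + 5 = 15

15


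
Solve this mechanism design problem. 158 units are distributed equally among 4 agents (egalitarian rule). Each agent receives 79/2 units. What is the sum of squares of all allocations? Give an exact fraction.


Step 1: Each agent's share = 158/4 = 79/2
Step 2: Square of each share = (79/2)^2 = 6241/4
Step 3: Sum of squares = 4 * 6241/4 = 6241

6241


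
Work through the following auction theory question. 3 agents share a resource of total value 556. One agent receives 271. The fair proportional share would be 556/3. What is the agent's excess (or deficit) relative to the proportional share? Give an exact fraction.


Step 1: Proportional share = 556/3
Step 2: Agent's actual allocation = 271
Step 3: Excess = 271 - 556/3 = 257/3

257/3


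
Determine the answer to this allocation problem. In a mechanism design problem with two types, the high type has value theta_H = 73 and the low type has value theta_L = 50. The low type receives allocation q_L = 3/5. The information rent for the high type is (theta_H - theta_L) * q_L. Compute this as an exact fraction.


Step 1: theta_H - theta_L = 73 - 50 = 23
Step 2: Information rent = (theta_H - theta_L) * q_L
Step 3: = 23 * 3/5
Step 4: = 69/5

69/5


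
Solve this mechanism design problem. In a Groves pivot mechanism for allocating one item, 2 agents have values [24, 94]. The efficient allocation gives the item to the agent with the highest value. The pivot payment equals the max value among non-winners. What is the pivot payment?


Step 1: The efficient winner is agent 1 with value 94
Step 2: Other agents' values: [24]
Step 3: Pivot payment = max(others) = 24
Step 4: The winner pays 24

24


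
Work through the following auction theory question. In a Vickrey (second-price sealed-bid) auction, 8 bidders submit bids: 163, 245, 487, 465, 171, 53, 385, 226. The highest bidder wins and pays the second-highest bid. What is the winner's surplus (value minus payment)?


Step 1: Sort bids in descending order: 487, 465, 385, 245, 226, 171, 163, 53
Step 2: The winning bid is the highest: 487
Step 3: The payment equals the second-highest bid: 465
Step 4: Surplus = winner's bid - payment = 487 - 465 = 22

22


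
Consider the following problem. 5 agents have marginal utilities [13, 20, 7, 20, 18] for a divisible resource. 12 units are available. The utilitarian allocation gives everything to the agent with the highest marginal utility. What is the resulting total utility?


Step 1: The marginal utilities are [13, 20, 7, 20, 18]
Step 2: The highest marginal utility is 20
Step 3: All 12 units go to that agent
Step 4: Total utility = 20 * 12 = 240

240


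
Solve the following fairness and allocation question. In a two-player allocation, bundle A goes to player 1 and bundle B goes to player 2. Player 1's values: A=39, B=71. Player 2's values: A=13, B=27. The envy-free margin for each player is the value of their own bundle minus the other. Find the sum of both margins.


Step 1: Player 1's margin = v1(A) - v1(B) = 39 - 71 = -32
Step 2: Player 2's margin = v2(B) - v2(A) = 27 - 13 = 14
Step 3: Total margin = -32 + 14 = -18

-18


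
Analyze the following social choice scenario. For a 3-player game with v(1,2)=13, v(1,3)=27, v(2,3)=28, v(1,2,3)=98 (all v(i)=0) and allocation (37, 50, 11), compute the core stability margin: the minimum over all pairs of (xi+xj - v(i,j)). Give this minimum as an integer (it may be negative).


Step 1: Slack for coalition (1,2): x1+x2 - v12 = 87 - 13 = 74
Step 2: Slack for coalition (1,3): x1+x3 - v13 = 48 - 27 = 21
Step 3: Slack for coalition (2,3): x2+x3 - v23 = 61 - 28 = 33
Step 4: Minimum slack = min(74, 21, 33) = 21, attained by (1,3); no pair can gain by deviating, so the allocation is in the core

21


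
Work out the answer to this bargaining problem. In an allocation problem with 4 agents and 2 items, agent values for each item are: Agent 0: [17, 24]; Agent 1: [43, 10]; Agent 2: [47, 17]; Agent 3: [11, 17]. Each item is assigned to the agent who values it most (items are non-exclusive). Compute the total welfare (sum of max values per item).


Step 1: For each item, find the maximum value among all agents.
Step 2: Item 0 -> Agent 2 (value 47)
Step 3: Item 1 -> Agent 0 (value 24)
Step 4: Total welfare = 47 + 24 = 71

71


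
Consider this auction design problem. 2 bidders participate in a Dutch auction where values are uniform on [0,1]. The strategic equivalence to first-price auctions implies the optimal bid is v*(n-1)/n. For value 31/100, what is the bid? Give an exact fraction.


Step 1: Dutch auctions are strategically equivalent to first-price auctions
Step 2: The equilibrium bid is b(v) = v*(n-1)/n
Step 3: b = 31/100 * 1/2
Step 4: b = 31/200

31/200


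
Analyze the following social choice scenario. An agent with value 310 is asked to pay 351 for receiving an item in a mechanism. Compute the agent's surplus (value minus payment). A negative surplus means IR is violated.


Step 1: Surplus = value - payment = 310 - 351 = -41
Step 2: IR is violated (surplus < 0)

-41


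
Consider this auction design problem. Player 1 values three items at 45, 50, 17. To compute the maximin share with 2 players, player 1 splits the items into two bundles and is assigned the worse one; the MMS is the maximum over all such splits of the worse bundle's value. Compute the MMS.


Step 1: Item values = 45, 50, 17
Step 2: Enumerate all 2-bundle partitions and take the smaller bundle:
  Partition 1: {45} vs {50,17} -> bundles 45, 67; min = 45
  Partition 2: {50} vs {45,17} -> bundles 50, 62; min = 50
  Partition 3: {17} vs {45,50} -> bundles 17, 95; min = 17
Step 3: MMS = max(45, 50, 17) = 50

50


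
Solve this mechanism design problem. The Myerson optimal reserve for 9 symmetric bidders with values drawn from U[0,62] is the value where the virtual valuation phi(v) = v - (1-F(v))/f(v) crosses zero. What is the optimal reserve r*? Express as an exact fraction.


Step 1: For U[0,62], F(v) = v/62 and f(v) = 1/62
Step 2: phi(v) = v - (1 - v/62)/(1/62) = v - (62 - v) = 2v - 62
Step 3: Set phi(r*) = 0: 2r* - 62 = 0
Step 4: r* = 62/2 = 31 (the number of bidders n = 9 does not enter)

31


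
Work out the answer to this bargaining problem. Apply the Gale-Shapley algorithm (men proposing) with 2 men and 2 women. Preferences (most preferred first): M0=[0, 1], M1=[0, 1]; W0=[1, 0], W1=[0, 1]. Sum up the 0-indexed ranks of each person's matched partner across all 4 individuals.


Step 1: Run Gale-Shapley (men propose, women hold best offer):
  M0 proposes to W0; she accepts
  M1 proposes to W0; she switches from M0
  M0 proposes to W1; she accepts
Step 2: Final matching: W0-M1, W1-M0
Step 3: 0-indexed ranks (man's rank of his match, then woman's): 0 + 0 + 1 + 0
Step 4: Total rank sum = 1

1


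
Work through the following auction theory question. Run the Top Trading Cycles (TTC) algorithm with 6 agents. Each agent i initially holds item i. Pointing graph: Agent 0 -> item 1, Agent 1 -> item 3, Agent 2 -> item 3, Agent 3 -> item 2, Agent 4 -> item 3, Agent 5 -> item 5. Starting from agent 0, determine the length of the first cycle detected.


Step 1: Trace the pointer graph from agent 0: 0 -> 1 -> 3 -> 2 -> 3
Step 2: A cycle is detected when we revisit agent 3
Step 3: The cycle is: 3 -> 2 -> 3
Step 4: Cycle length = 2

2


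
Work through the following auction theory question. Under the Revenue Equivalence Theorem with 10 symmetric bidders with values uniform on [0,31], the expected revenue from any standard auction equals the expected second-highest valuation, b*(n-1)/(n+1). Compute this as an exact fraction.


Step 1: By Revenue Equivalence, expected revenue = b*(n-1)/(n+1)
Step 2: Substituting n = 10, b = 31
Step 3: Revenue = 31*(10-1)/(10+1) = 31*9/11
Step 4: Revenue = 279/11

279/11


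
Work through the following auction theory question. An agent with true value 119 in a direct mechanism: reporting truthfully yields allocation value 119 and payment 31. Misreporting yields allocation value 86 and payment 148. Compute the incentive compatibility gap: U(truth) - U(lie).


Step 1: U(truth) = value - payment = 119 - 31 = 88
Step 2: U(lie) = allocation - payment = 86 - 148 = -62
Step 3: IC gap = 88 - (-62) = 150

150


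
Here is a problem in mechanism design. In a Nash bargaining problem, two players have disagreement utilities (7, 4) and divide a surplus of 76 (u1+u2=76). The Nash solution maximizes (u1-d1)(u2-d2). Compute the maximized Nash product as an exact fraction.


Step 1: The Nash solution splits surplus symmetrically above the disagreement point
Step 2: u1 = (total + d1 - d2)/2 = (76 + 7 - 4)/2 = 79/2
Step 3: u2 = (total - d1 + d2)/2 = (76 - 7 + 4)/2 = 73/2
Step 4: Nash product = (79/2 - 7) * (73/2 - 4)
Step 5: = 65/2 * 65/2 = 4225/4

4225/4


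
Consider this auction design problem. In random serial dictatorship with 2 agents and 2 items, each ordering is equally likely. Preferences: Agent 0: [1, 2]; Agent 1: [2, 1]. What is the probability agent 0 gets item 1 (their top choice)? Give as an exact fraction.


Step 1: Agent 0 wants item 1
Step 2: There are 2 possible orderings of agents
Step 3: In 2 orderings, agent 0 gets item 1
Step 4: Probability = 2/2 = 1

1


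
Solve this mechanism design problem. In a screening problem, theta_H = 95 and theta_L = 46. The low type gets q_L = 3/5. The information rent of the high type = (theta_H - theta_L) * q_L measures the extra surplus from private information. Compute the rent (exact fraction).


Step 1: theta_H - theta_L = 95 - 46 = 49
Step 2: Information rent = (theta_H - theta_L) * q_L
Step 3: = 49 * 3/5
Step 4: = 147/5

147/5


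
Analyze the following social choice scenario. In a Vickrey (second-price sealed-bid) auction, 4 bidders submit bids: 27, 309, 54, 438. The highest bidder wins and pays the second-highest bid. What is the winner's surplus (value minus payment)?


Step 1: Sort bids in descending order: 438, 309, 54, 27
Step 2: The winning bid is the highest: 438
Step 3: The payment equals the second-highest bid: 309
Step 4: Surplus = winner's bid - payment = 438 - 309 = 129

129


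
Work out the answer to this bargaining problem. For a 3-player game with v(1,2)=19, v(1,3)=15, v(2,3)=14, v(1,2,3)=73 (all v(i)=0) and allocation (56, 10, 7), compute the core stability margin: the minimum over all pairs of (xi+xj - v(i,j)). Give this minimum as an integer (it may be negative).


Step 1: Slack for coalition (1,2): x1+x2 - v12 = 66 - 19 = 47
Step 2: Slack for coalition (1,3): x1+x3 - v13 = 63 - 15 = 48
Step 3: Slack for coalition (2,3): x2+x3 - v23 = 17 - 14 = 3
Step 4: Minimum slack = min(47, 48, 3) = 3, attained by (2,3); no pair can gain by deviating, so the allocation is in the core

3


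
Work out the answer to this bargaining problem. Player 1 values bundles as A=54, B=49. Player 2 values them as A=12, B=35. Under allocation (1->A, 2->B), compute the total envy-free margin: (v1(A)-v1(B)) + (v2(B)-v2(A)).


Step 1: Player 1's margin = v1(A) - v1(B) = 54 - 49 = 5
Step 2: Player 2's margin = v2(B) - v2(A) = 35 - 12 = 23
Step 3: Total margin = 5 + 23 = 28

28


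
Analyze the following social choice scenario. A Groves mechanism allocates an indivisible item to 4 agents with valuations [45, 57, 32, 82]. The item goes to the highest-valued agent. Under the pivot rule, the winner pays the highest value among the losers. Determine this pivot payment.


Step 1: The efficient winner is agent 3 with value 82
Step 2: Other agents' values: [45, 57, 32]
Step 3: Pivot payment = max(others) = 57
Step 4: The winner pays 57

57


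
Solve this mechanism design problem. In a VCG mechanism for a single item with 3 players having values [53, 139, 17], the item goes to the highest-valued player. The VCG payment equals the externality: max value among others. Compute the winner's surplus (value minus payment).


Step 1: The winner is the agent with the highest value: agent 1 with value 139
Step 2: Values of other agents: [53, 17]
Step 3: VCG payment = max of others' values = 53
Step 4: Surplus = 139 - 53 = 86

86


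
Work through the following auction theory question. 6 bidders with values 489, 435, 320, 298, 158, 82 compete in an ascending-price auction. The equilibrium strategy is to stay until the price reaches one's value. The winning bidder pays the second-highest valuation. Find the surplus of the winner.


Step 1: Identify the highest value: 489
Step 2: Identify the second-highest value: 435
Step 3: The final price = second-highest value = 435
Step 4: Surplus = 489 - 435 = 54

54


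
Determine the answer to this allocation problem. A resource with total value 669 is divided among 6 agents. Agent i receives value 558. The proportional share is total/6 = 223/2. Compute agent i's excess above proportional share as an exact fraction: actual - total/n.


Step 1: Proportional share = 669/6 = 223/2
Step 2: Agent's actual allocation = 558
Step 3: Excess = 558 - 223/2 = 893/2

893/2


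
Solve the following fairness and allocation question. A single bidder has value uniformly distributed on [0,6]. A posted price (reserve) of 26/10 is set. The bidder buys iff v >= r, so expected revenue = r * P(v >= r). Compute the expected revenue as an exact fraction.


Step 1: Posted price r = 13/5, value support [0,6]
Step 2: P(v >= r) = (6 - 13/5)/6 = 17/30
Step 3: Expected revenue = r * P(v >= r) = 13/5 * 17/30
Step 4: Revenue = 221/150

221/150


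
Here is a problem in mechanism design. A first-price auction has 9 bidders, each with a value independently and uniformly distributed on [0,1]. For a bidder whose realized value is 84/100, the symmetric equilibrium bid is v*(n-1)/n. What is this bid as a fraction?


Step 1: The symmetric BNE bidding function is b(v) = v * (n-1) / n
Step 2: Substitute v = 21/25 and n = 9
Step 3: b = 21/25 * 8/9
Step 4: b = 56/75

56/75


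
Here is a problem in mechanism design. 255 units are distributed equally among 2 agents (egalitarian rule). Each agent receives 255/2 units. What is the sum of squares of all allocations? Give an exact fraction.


Step 1: Each agent's share = 255/2
Step 2: Square of each share = (255/2)^2 = 65025/4
Step 3: Sum of squares = 2 * 65025/4 = 65025/2

65025/2


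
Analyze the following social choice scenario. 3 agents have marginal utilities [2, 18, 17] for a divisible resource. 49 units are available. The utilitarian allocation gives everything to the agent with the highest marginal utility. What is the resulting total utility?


Step 1: The marginal utilities are [2, 18, 17]
Step 2: The highest marginal utility is 18
Step 3: All 49 units go to that agent
Step 4: Total utility = 18 * 49 = 882

882


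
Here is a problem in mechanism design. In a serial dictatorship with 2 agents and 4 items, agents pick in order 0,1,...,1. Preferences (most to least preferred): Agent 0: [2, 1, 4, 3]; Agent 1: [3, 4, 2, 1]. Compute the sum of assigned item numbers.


Step 1: Agent 0 picks item 2
Step 2: Agent 1 picks item 3
Step 3: Sum = 2 + 3 = 5

5


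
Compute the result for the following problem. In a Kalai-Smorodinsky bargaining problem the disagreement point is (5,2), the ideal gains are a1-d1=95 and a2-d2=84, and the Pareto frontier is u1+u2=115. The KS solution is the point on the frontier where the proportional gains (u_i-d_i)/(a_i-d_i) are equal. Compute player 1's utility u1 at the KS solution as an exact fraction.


Step 1: At the KS point, (u1-d1)/r1 = (u2-d2)/r2 = t and u1+u2 = 115
Step 2: u1 = d1 + r1*t and u2 = d2 + r2*t, so (d1 + r1*t) + (d2 + r2*t) = 115
Step 3: t = (115 - 5 - 2)/(95 + 84) = 108/179
Step 4: u1 = d1 + r1*t = 5 + 95 * 108/179 = 11155/179
Step 5: (Check: u2 = d2 + r2*t = 9430/179; u1+u2 = 11155/179 + 9430/179 = 115, on the frontier.)

11155/179


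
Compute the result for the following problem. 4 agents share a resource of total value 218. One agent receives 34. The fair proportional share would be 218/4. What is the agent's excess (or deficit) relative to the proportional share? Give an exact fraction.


Step 1: Proportional share = 218/4 = 109/2
Step 2: Agent's actual allocation = 34
Step 3: Excess = 34 - 109/2 = -41/2

-41/2


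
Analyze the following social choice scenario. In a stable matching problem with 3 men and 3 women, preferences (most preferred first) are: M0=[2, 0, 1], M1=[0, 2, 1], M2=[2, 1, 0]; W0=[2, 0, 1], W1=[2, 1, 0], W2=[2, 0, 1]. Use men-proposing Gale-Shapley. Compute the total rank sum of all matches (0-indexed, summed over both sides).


Step 1: Run Gale-Shapley (men propose, women hold best offer):
  M0 proposes to W2; she accepts
  M1 proposes to W0; she accepts
  M2 proposes to W2; she switches from M0
  M0 proposes to W0; she switches from M1
  M1 proposes to W2; rejected
  M1 proposes to W1; she accepts
Step 2: Final matching: W0-M0, W1-M1, W2-M2
Step 3: 0-indexed ranks (man's rank of his match, then woman's): 1 + 1 + 2 + 1 + 0 + 0
Step 4: Total rank sum = 5

5


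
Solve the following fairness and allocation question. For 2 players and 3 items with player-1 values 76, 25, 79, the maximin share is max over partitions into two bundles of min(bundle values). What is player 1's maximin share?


Step 1: Item values = 76, 25, 79
Step 2: Enumerate all 2-bundle partitions and take the smaller bundle:
  Partition 1: {76} vs {25,79} -> bundles 76, 104; min = 76
  Partition 2: {25} vs {76,79} -> bundles 25, 155; min = 25
  Partition 3: {79} vs {76,25} -> bundles 79, 101; min = 79
Step 3: MMS = max(76, 25, 79) = 79

79


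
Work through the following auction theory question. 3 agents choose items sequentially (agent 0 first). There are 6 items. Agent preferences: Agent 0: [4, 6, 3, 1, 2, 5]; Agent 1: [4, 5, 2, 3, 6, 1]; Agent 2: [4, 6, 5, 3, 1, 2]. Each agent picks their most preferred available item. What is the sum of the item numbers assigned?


Step 1: Agent 0 picks item 4
Step 2: Agent 1 picks item 5
Step 3: Agent 2 picks item 6
Step 4: Sum = 4 + 5 + 6 = 15

15


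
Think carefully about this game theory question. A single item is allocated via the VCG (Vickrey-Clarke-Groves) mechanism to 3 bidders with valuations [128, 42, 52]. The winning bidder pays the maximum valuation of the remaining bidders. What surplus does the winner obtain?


Step 1: The winner is the agent with the highest value: agent 0 with value 128
Step 2: Values of other agents: [42, 52]
Step 3: VCG payment = max of others' values = 52
Step 4: Surplus = 128 - 52 = 76

76


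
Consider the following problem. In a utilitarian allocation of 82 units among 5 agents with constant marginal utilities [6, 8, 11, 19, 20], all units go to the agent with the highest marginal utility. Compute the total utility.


Step 1: The marginal utilities are [6, 8, 11, 19, 20]
Step 2: The highest marginal utility is 20
Step 3: All 82 units go to that agent
Step 4: Total utility = 20 * 82 = 1640

1640


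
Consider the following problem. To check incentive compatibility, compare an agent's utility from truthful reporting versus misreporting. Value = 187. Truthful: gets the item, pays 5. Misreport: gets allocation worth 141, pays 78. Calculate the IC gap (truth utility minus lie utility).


Step 1: U(truth) = value - payment = 187 - 5 = 182
Step 2: U(lie) = allocation - payment = 141 - 78 = 63
Step 3: IC gap = 182 - 63 = 119

119


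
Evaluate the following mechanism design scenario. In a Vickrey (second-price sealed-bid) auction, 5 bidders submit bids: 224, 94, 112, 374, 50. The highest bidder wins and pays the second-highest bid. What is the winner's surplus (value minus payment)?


Step 1: Sort bids in descending order: 374, 224, 112, 94, 50
Step 2: The winning bid is the highest: 374
Step 3: The payment equals the second-highest bid: 224
Step 4: Surplus = winner's bid - payment = 374 - 224 = 150

150


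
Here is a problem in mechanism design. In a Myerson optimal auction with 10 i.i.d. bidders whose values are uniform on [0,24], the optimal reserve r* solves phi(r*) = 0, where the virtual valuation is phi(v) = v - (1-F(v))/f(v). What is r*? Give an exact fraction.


Step 1: For U[0,24], F(v) = v/24 and f(v) = 1/24
Step 2: phi(v) = v - (1 - v/24)/(1/24) = v - (24 - v) = 2v - 24
Step 3: Set phi(r*) = 0: 2r* - 24 = 0
Step 4: r* = 24/2 = 12 (the number of bidders n = 10 does not enter)

12


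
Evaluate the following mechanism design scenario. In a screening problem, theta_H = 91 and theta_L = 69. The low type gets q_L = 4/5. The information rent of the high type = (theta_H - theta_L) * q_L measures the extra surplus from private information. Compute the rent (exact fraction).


Step 1: theta_H - theta_L = 91 - 69 = 22
Step 2: Information rent = (theta_H - theta_L) * q_L
Step 3: = 22 * 4/5
Step 4: = 88/5

88/5


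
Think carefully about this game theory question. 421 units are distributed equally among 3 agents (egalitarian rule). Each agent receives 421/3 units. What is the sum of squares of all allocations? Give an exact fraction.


Step 1: Each agent's share = 421/3
Step 2: Square of each share = (421/3)^2 = 177241/9
Step 3: Sum of squares = 3 * 177241/9 = 177241/3

177241/3


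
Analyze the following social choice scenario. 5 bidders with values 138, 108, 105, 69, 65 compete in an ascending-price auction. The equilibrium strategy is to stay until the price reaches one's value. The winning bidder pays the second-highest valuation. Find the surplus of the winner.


Step 1: Identify the highest value: 138
Step 2: Identify the second-highest value: 108
Step 3: The final price = second-highest value = 108
Step 4: Surplus = 138 - 108 = 30

30


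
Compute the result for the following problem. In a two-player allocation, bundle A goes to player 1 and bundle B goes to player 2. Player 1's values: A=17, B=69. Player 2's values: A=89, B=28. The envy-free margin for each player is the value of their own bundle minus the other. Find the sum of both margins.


Step 1: Player 1's margin = v1(A) - v1(B) = 17 - 69 = -52
Step 2: Player 2's margin = v2(B) - v2(A) = 28 - 89 = -61
Step 3: Total margin = -52 + -61 = -113

-113


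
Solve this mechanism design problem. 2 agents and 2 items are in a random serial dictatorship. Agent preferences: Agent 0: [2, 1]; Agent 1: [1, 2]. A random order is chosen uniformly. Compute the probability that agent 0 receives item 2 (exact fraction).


Step 1: Agent 0 wants item 2
Step 2: There are 2 possible orderings of agents
Step 3: In 2 orderings, agent 0 gets item 2
Step 4: Probability = 2/2 = 1

1


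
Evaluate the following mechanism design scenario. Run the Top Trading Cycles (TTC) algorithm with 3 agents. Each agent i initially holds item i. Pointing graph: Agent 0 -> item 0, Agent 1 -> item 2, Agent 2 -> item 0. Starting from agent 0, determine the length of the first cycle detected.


Step 1: Trace the pointer graph from agent 0: 0 -> 0
Step 2: A cycle is detected when we revisit agent 0
Step 3: The cycle is: 0 -> 0
Step 4: Cycle length = 1

1


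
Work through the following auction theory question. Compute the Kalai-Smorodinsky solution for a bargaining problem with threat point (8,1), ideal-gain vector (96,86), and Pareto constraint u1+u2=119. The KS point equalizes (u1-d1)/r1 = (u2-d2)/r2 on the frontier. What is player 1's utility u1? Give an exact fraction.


Step 1: At the KS point, (u1-d1)/r1 = (u2-d2)/r2 = t and u1+u2 = 119
Step 2: u1 = d1 + r1*t and u2 = d2 + r2*t, so (d1 + r1*t) + (d2 + r2*t) = 119
Step 3: t = (119 - 8 - 1)/(96 + 86) = 110/182 = 55/91
Step 4: u1 = d1 + r1*t = 8 + 96 * 55/91 = 6008/91
Step 5: (Check: u2 = d2 + r2*t = 4821/91; u1+u2 = 6008/91 + 4821/91 = 119, on the frontier.)

6008/91


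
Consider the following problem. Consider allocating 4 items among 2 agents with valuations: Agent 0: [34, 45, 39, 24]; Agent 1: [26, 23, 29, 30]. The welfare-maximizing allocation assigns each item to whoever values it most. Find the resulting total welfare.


Step 1: For each item, find the maximum value among all agents.
Step 2: Item 0 -> Agent 0 (value 34)
Step 3: Item 1 -> Agent 0 (value 45)
Step 4: Item 2 -> Agent 0 (value 39)
Step 5: Item 3 -> Agent 1 (value 30)
Step 6: Total welfare = 34 + 45 + 39 + 30 = 148

148


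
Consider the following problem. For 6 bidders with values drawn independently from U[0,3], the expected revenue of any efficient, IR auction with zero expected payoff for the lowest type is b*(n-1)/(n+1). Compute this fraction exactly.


Step 1: By Revenue Equivalence, expected revenue = b*(n-1)/(n+1)
Step 2: Substituting n = 6, b = 3
Step 3: Revenue = 3*(6-1)/(6+1) = 3*5/7
Step 4: Revenue = 15/7

15/7


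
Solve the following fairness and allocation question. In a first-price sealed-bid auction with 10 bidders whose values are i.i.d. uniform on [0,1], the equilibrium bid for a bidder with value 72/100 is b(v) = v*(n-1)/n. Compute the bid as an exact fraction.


Step 1: The symmetric BNE bidding function is b(v) = v * (n-1) / n
Step 2: Substitute v = 18/25 and n = 10
Step 3: b = 18/25 * 9/10
Step 4: b = 81/125

81/125


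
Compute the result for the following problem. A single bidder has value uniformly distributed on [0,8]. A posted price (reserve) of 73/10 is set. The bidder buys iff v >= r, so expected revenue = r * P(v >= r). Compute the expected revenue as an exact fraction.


Step 1: Posted price r = 73/10, value support [0,8]
Step 2: P(v >= r) = (8 - 73/10)/8 = 7/80
Step 3: Expected revenue = r * P(v >= r) = 73/10 * 7/80
Step 4: Revenue = 511/800

511/800


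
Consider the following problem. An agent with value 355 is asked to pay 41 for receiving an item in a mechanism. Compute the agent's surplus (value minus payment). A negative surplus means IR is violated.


Step 1: Surplus = value - payment = 355 - 41 = 314
Step 2: IR is satisfied (surplus >= 0)

314


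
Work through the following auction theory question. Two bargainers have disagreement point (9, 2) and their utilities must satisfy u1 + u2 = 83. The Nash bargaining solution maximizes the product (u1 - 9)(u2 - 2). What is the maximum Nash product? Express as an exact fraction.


Step 1: The Nash solution splits surplus symmetrically above the disagreement point
Step 2: u1 = (total + d1 - d2)/2 = (83 + 9 - 2)/2 = 45
Step 3: u2 = (total - d1 + d2)/2 = (83 - 9 + 2)/2 = 38
Step 4: Nash product = (45 - 9) * (38 - 2)
Step 5: = 36 * 36 = 1296

1296
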